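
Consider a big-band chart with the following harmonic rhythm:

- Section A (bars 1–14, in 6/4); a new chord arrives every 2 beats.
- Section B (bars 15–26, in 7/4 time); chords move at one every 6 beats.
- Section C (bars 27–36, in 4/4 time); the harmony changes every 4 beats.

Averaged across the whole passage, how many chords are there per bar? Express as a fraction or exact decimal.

A: 14 bars of 6 beats is 84 beats; at 2 beats each that's 42 chords.
B: 12 bars of 7 beats is 84 beats; at 6 beats each that's 14 chords.
C: 10 bars of 4 beats is 40 beats; at 4 beats each that's 10 chords.
Overall: 66 chords over 36 bars → 66/36 = 11/6 chords per bar.

11/6 chords per bar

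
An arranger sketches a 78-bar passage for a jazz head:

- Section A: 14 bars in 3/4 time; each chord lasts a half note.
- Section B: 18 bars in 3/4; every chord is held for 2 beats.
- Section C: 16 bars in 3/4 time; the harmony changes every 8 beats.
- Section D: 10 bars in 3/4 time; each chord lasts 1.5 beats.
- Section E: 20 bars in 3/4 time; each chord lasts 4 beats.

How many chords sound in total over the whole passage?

89 chords

A: 14 bars × 3 beats = 42 beats; 2 beats/chord → 21 chords.
B: 18 bars × 3 beats = 54 beats; 2 beats/chord → 27 chords.
C: 16 bars × 3 beats = 48 beats; 8 beats/chord → 6 chords.
D: 10 bars × 3 beats = 30 beats; 1.5 beats/chord → 20 chords.
E: 20 bars × 3 beats = 60 beats; 4 beats/chord → 15 chords.
Total: 21 + 27 + 6 + 20 + 15 = 89.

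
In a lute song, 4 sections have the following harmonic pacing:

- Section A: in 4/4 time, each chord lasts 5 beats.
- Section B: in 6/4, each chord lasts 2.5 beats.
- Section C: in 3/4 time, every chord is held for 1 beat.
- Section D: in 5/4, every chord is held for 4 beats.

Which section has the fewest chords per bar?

Section A

A: 4/5 = 0.8 chords/bar.
B: 6/2.5 = 2.4 chords/bar.
C: 3/1 = 3 chords/bar.
D: 5/4 = 1.25 chords/bar.
Slowest is A at 0.8 chords/bar.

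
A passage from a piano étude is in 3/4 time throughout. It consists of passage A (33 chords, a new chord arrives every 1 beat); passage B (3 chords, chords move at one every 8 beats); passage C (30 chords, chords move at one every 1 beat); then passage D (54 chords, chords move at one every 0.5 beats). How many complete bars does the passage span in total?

38 bars

A: 33 × 1 = 33 beats = 11 bars.
B: 3 × 8 = 24 beats = 8 bars.
C: 30 × 1 = 30 beats = 10 bars.
D: 54 × 0.5 = 27 beats = 9 bars.
Total: 11 + 8 + 10 + 9 = 38 bars.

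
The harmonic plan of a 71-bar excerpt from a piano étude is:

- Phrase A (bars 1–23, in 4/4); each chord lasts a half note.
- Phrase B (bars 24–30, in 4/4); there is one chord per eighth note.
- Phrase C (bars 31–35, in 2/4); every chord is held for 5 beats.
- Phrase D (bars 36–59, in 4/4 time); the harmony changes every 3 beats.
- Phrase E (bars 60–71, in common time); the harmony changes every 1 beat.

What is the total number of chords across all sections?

184 chords

A: 23 bars × 4 beats = 92 beats; 2 beats/chord → 46 chords.
B: 7 bars × 4 beats = 28 beats; 0.5 beats/chord → 56 chords.
C: 5 bars × 2 beats = 10 beats; 5 beats/chord → 2 chords.
D: 24 bars × 4 beats = 96 beats; 3 beats/chord → 32 chords.
E: 12 bars × 4 beats = 48 beats; 1 beat/chord → 48 chords.
Total: 46 + 56 + 2 + 32 + 48 = 184.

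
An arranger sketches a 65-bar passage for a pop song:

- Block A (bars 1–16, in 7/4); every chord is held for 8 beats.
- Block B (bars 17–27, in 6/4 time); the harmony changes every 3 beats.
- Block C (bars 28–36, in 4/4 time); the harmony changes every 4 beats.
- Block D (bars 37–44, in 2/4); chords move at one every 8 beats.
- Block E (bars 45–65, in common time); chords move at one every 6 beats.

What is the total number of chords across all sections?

61 chords

A: 16 bars × 7 beats = 112 beats; 8 beats/chord → 14 chords.
B: 11 bars × 6 beats = 66 beats; 3 beats/chord → 22 chords.
C: 9 bars × 4 beats = 36 beats; 4 beats/chord → 9 chords.
D: 8 bars × 2 beats = 16 beats; 8 beats/chord → 2 chords.
E: 21 bars × 4 beats = 84 beats; 6 beats/chord → 14 chords.
Total: 14 + 22 + 9 + 2 + 14 = 61.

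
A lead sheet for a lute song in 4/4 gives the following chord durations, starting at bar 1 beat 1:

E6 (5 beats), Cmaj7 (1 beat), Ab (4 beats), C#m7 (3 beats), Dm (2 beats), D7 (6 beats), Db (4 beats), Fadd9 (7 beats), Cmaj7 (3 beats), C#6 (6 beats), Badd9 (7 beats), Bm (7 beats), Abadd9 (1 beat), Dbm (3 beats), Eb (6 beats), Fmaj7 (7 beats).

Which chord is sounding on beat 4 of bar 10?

Beat 4 of bar 10 is beat (10−1)×4 + 4 = 40 overall.
Running totals: E6 ends at 5, Cmaj7 ends at 6, Ab ends at 10, C#m7 ends at 13, Dm ends at 15, D7 ends at 21, Db ends at 25, Fadd9 ends at 32, Cmaj7 ends at 35, C#6 ends at 41.
Beat 40 falls within C#6.

C#6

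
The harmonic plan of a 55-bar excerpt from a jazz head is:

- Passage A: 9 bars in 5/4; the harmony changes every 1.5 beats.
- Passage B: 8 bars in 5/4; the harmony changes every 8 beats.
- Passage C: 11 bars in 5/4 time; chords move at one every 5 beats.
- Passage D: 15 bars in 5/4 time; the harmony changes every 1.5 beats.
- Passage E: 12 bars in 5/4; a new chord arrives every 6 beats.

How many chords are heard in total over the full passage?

106 chords

A: 9 bars × 5 beats = 45 beats; 1.5 beats/chord → 30 chords.
B: 8 bars × 5 beats = 40 beats; 8 beats/chord → 5 chords.
C: 11 bars × 5 beats = 55 beats; 5 beats/chord → 11 chords.
D: 15 bars × 5 beats = 75 beats; 1.5 beats/chord → 50 chords.
E: 12 bars × 5 beats = 60 beats; 6 beats/chord → 10 chords.
Total: 30 + 5 + 11 + 50 + 10 = 106.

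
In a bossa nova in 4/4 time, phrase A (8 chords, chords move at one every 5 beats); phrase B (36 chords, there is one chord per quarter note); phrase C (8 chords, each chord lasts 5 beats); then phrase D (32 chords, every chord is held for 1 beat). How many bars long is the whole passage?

37 bars

A: 8 × 5 = 40 beats = 10 bars.
B: 36 × 1 = 36 beats = 9 bars.
C: 8 × 5 = 40 beats = 10 bars.
D: 32 × 1 = 32 beats = 8 bars.
Total: 10 + 9 + 10 + 8 = 37 bars.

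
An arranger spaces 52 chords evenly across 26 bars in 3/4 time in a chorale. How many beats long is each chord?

26 bars × 3 beats/bar = 78 beats total.
78 beats ÷ 52 chords = 1.5 beats per chord.
(That is a dotted quarter note.)

1.5 beats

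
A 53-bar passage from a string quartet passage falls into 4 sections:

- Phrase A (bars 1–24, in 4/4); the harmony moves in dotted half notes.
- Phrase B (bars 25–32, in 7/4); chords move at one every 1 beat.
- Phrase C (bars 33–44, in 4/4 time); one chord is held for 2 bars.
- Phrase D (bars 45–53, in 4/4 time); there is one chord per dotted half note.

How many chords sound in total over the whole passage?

A: 24·4 = 96 beats, 96/3 = 32 chords.
B: 8·7 = 56 beats, 56/1 = 56 chords.
C: 12·4 = 48 beats, 48/8 = 6 chords.
D: 9·4 = 36 beats, 36/3 = 12 chords.
Total: 32 + 56 + 6 + 12 = 106.

106 chords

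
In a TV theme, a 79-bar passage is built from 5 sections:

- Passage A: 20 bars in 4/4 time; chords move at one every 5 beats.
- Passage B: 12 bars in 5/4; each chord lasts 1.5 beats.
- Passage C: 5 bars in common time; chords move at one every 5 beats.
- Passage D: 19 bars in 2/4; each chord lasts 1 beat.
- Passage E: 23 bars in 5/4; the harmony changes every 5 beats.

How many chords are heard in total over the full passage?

121 chords

A: 20 bars × 4 beats = 80 beats; 5 beats/chord → 16 chords.
B: 12 bars × 5 beats = 60 beats; 1.5 beats/chord → 40 chords.
C: 5 bars × 4 beats = 20 beats; 5 beats/chord → 4 chords.
D: 19 bars × 2 beats = 38 beats; 1 beat/chord → 38 chords.
E: 23 bars × 5 beats = 115 beats; 5 beats/chord → 23 chords.
Total: 16 + 40 + 4 + 38 + 23 = 121.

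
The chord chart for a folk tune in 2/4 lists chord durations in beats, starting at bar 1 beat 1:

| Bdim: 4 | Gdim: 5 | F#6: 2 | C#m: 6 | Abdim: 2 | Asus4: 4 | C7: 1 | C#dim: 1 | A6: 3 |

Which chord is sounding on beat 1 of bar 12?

Asus4

Beat 1 of bar 12 is beat (12−1)×2 + 1 = 23 overall.
Running totals: Bdim ends at 4, Gdim ends at 9, F#6 ends at 11, C#m ends at 17, Abdim ends at 19, Asus4 ends at 23.
Beat 23 falls within Asus4.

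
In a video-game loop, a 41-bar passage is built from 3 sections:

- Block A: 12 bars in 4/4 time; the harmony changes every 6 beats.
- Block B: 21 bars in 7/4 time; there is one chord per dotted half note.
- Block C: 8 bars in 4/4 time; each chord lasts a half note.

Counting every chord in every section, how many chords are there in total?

A: 12·4 = 48 beats, 48/6 = 8 chords.
B: 21·7 = 147 beats, 147/3 = 49 chords.
C: 8·4 = 32 beats, 32/2 = 16 chords.
Total: 8 + 49 + 16 = 73.

73 chords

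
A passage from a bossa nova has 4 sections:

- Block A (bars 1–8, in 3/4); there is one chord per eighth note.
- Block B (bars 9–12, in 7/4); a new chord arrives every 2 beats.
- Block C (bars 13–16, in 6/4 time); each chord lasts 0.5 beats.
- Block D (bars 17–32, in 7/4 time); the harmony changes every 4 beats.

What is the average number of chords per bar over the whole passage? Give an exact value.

69/16 chords per bar

A: 8 × 3 = 24 beats ÷ 0.5 = 48 chords.
B: 4 × 7 = 28 beats ÷ 2 = 14 chords.
C: 4 × 6 = 24 beats ÷ 0.5 = 48 chords.
D: 16 × 7 = 112 beats ÷ 4 = 28 chords.
Overall: 138 chords over 32 bars → 138/32 = 69/16 chords per bar.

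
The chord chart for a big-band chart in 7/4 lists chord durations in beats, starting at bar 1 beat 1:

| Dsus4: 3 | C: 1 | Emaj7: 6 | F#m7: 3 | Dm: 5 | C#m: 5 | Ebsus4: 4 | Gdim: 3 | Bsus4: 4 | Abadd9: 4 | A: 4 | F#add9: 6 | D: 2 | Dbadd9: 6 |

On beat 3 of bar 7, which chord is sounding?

Beat 3 of bar 7 is beat (7−1)×7 + 3 = 45 overall.
Running totals: Dsus4 ends at 3, C ends at 4, Emaj7 ends at 10, F#m7 ends at 13, Dm ends at 18, C#m ends at 23, Ebsus4 ends at 27, Gdim ends at 30, Bsus4 ends at 34, Abadd9 ends at 38, A ends at 42, F#add9 ends at 48.
Beat 45 falls within F#add9.

F#add9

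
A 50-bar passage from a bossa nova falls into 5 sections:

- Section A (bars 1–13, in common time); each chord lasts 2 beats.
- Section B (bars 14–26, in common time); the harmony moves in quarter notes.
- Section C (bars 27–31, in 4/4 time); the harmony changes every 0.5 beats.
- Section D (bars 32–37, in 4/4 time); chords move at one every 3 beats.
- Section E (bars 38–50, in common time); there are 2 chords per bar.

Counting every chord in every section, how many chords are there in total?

152 chords

A: 13·4 = 52 beats, 52/2 = 26 chords.
B: 13·4 = 52 beats, 52/1 = 52 chords.
C: 5·4 = 20 beats, 20/0.5 = 40 chords.
D: 6·4 = 24 beats, 24/3 = 8 chords.
E: 13·4 = 52 beats, 52/2 = 26 chords.
Total: 26 + 52 + 40 + 8 + 26 = 152.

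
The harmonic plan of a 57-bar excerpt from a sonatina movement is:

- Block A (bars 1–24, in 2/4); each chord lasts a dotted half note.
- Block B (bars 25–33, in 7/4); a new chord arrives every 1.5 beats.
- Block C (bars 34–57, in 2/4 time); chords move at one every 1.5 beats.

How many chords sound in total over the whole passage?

A has 48 beats and chords last 3 each, so 16 chords.
B has 63 beats and chords last 1.5 each, so 42 chords.
C has 48 beats and chords last 1.5 each, so 32 chords.
Total: 16 + 42 + 32 = 90.

90 chords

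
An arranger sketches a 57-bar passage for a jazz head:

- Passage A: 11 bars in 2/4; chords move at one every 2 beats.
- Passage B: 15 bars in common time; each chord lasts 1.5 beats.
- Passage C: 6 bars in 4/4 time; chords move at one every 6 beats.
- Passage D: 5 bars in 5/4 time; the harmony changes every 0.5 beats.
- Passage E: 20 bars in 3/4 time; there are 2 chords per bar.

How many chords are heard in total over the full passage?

145 chords

A: 11·2 = 22 beats, 22/2 = 11 chords.
B: 15·4 = 60 beats, 60/1.5 = 40 chords.
C: 6·4 = 24 beats, 24/6 = 4 chords.
D: 5·5 = 25 beats, 25/0.5 = 50 chords.
E: 20·3 = 60 beats, 60/1.5 = 40 chords.
Total: 11 + 40 + 4 + 50 + 40 = 145.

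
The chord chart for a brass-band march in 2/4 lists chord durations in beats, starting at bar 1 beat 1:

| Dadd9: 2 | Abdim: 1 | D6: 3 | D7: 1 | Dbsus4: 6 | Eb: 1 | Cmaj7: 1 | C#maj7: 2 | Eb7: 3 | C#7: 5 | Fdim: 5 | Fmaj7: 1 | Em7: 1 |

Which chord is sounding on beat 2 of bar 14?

Fdim

Beat 2 of bar 14 is beat (14−1)×2 + 2 = 28 overall.
Running totals: Dadd9 ends at 2, Abdim ends at 3, D6 ends at 6, D7 ends at 7, Dbsus4 ends at 13, Eb ends at 14, Cmaj7 ends at 15, C#maj7 ends at 17, Eb7 ends at 20, C#7 ends at 25, Fdim ends at 30.
Beat 28 falls within Fdim.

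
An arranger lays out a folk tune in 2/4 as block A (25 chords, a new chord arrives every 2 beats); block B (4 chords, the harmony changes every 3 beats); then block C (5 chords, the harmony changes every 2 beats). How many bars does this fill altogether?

A: 25 × 2 = 50 beats = 25 bars.
B: 4 × 3 = 12 beats = 6 bars.
C: 5 × 2 = 10 beats = 5 bars.
Total: 25 + 6 + 5 = 36 bars.

36 bars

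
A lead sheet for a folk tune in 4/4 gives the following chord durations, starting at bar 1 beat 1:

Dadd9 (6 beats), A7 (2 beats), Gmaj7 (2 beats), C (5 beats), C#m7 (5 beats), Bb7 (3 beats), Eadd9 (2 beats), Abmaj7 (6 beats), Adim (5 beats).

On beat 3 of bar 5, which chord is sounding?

Beat 3 of bar 5 is beat (5−1)×4 + 3 = 19 overall.
Running totals: Dadd9 ends at 6, A7 ends at 8, Gmaj7 ends at 10, C ends at 15, C#m7 ends at 20.
Beat 19 falls within C#m7.

C#m7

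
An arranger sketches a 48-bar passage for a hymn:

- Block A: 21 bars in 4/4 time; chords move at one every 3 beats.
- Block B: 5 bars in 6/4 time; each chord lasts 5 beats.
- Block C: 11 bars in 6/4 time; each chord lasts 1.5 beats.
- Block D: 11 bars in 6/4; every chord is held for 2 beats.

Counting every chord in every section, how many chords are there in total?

111 chords

A: 21 bars × 4 beats = 84 beats; 3 beats/chord → 28 chords.
B: 5 bars × 6 beats = 30 beats; 5 beats/chord → 6 chords.
C: 11 bars × 6 beats = 66 beats; 1.5 beats/chord → 44 chords.
D: 11 bars × 6 beats = 66 beats; 2 beats/chord → 33 chords.
Total: 28 + 6 + 44 + 33 = 111.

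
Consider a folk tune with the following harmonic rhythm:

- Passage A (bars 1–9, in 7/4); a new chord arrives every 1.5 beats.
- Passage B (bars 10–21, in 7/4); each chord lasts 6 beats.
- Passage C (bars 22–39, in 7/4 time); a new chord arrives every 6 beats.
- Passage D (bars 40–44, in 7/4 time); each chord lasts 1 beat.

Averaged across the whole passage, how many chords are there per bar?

28/11 chords per bar

A: 9 × 7 = 63 beats ÷ 1.5 = 42 chords.
B: 12 × 7 = 84 beats ÷ 6 = 14 chords.
C: 18 × 7 = 126 beats ÷ 6 = 21 chords.
D: 5 × 7 = 35 beats ÷ 1 = 35 chords.
Overall: 112 chords over 44 bars → 112/44 = 28/11 chords per bar.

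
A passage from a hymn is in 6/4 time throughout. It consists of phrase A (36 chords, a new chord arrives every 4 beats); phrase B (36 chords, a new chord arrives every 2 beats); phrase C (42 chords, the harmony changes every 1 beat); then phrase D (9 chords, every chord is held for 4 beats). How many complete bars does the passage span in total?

A: 36 × 4 = 144 beats = 24 bars.
B: 36 × 2 = 72 beats = 12 bars.
C: 42 × 1 = 42 beats = 7 bars.
D: 9 × 4 = 36 beats = 6 bars.
Total: 24 + 12 + 7 + 6 = 49 bars.

49 bars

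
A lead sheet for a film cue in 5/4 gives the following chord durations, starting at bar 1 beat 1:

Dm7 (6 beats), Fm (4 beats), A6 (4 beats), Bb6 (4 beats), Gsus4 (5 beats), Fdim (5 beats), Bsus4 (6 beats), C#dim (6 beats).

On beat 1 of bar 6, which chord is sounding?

Beat 1 of bar 6 is beat (6−1)×5 + 1 = 26 overall.
Running totals: Dm7 ends at 6, Fm ends at 10, A6 ends at 14, Bb6 ends at 18, Gsus4 ends at 23, Fdim ends at 28.
Beat 26 falls within Fdim.

Fdim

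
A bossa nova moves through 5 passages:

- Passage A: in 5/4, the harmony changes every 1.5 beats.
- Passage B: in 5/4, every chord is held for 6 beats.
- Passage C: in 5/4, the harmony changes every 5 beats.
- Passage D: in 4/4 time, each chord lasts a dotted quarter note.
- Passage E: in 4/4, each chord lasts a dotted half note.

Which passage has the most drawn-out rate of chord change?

Passage B

A: each chord is 1.5 beats in 5/4, so 10/3 per bar.
B: each chord is 6 beats in 5/4, so 5/6 per bar.
C: each chord is 5 beats in 5/4, so 1 per bar.
D: each chord is 1.5 beats in 4/4, so 8/3 per bar.
E: each chord is 3 beats in 4/4, so 4/3 per bar.
Slowest is B at 5/6 chords/bar.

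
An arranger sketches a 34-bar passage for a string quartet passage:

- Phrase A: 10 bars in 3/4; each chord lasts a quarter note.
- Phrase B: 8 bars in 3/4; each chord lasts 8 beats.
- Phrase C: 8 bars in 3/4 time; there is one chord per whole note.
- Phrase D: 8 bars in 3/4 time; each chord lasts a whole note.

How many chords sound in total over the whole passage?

45 chords

A has 30 beats and chords last 1 each, so 30 chords.
B has 24 beats and chords last 8 each, so 3 chords.
C has 24 beats and chords last 4 each, so 6 chords.
D has 24 beats and chords last 4 each, so 6 chords.
Total: 30 + 3 + 6 + 6 = 45.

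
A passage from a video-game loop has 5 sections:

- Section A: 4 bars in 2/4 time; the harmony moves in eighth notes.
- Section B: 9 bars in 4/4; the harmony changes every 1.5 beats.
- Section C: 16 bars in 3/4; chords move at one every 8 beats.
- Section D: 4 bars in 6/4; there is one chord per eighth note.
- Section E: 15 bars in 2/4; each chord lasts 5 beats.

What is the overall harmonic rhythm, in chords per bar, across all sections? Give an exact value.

A: 4 × 2 = 8 beats ÷ 0.5 = 16 chords.
B: 9 × 4 = 36 beats ÷ 1.5 = 24 chords.
C: 16 × 3 = 48 beats ÷ 8 = 6 chords.
D: 4 × 6 = 24 beats ÷ 0.5 = 48 chords.
E: 15 × 2 = 30 beats ÷ 5 = 6 chords.
Overall: 100 chords over 48 bars → 100/48 = 25/12 chords per bar.

25/12 chords per bar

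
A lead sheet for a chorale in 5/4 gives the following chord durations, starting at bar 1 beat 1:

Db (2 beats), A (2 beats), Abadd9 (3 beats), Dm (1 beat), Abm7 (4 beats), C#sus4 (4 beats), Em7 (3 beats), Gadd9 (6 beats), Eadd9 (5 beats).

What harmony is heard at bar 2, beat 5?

Abm7

Beat 5 of bar 2 is beat (2−1)×5 + 5 = 10 overall.
Running totals: Db ends at 2, A ends at 4, Abadd9 ends at 7, Dm ends at 8, Abm7 ends at 12.
Beat 10 falls within Abm7.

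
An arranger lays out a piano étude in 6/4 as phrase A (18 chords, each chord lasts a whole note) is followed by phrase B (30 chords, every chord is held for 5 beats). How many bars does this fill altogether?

A: 18 × 4 = 72 beats = 12 bars.
B: 30 × 5 = 150 beats = 25 bars.
Total: 12 + 25 = 37 bars.

37 bars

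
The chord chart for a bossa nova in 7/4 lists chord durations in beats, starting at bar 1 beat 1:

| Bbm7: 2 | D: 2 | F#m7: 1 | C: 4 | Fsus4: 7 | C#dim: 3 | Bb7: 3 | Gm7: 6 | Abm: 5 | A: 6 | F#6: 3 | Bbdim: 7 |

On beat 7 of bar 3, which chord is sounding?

Beat 7 of bar 3 is beat (3−1)×7 + 7 = 21 overall.
Running totals: Bbm7 ends at 2, D ends at 4, F#m7 ends at 5, C ends at 9, Fsus4 ends at 16, C#dim ends at 19, Bb7 ends at 22.
Beat 21 falls within Bb7.

Bb7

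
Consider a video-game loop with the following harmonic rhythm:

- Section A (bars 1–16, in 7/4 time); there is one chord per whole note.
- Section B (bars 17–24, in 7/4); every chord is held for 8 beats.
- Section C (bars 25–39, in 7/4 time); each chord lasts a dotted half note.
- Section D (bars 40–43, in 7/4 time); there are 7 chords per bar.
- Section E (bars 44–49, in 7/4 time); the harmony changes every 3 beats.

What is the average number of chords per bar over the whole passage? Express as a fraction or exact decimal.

16/7 chords per bar

A: 16 × 7 = 112 beats ÷ 4 = 28 chords.
B: 8 × 7 = 56 beats ÷ 8 = 7 chords.
C: 15 × 7 = 105 beats ÷ 3 = 35 chords.
D: 4 × 7 = 28 beats ÷ 1 = 28 chords.
E: 6 × 7 = 42 beats ÷ 3 = 14 chords.
Overall: 112 chords over 49 bars → 112/49 = 16/7 chords per bar.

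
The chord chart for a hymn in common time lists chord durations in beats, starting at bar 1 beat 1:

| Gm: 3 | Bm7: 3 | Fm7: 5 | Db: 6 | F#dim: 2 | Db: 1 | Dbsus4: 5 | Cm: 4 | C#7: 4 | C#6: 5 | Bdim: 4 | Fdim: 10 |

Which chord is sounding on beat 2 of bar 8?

Beat 2 of bar 8 is beat (8−1)×4 + 2 = 30 overall.
Running totals: Gm ends at 3, Bm7 ends at 6, Fm7 ends at 11, Db ends at 17, F#dim ends at 19, Db ends at 20, Dbsus4 ends at 25, Cm ends at 29, C#7 ends at 33.
Beat 30 falls within C#7.

C#7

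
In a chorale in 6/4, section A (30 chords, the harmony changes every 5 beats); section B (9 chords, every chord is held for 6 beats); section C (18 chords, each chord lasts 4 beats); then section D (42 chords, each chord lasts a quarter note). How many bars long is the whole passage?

53 bars

A: 30 × 5 = 150 beats = 25 bars.
B: 9 × 6 = 54 beats = 9 bars.
C: 18 × 4 = 72 beats = 12 bars.
D: 42 × 1 = 42 beats = 7 bars.
Total: 25 + 9 + 12 + 7 = 53 bars.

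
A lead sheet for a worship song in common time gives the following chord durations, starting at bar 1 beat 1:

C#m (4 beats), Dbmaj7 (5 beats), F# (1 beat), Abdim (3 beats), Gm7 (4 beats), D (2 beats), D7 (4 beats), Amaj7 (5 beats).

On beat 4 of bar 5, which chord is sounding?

D7

Beat 4 of bar 5 is beat (5−1)×4 + 4 = 20 overall.
Running totals: C#m ends at 4, Dbmaj7 ends at 9, F# ends at 10, Abdim ends at 13, Gm7 ends at 17, D ends at 19, D7 ends at 23.
Beat 20 falls within D7.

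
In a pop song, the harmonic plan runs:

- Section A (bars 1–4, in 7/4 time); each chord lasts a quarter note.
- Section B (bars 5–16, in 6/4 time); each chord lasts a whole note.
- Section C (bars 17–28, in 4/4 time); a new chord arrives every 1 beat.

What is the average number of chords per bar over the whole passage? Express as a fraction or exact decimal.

47/14 chords per bar

A: 4 bars of 7 beats is 28 beats; at 1 beat each that's 28 chords.
B: 12 bars of 6 beats is 72 beats; at 4 beats each that's 18 chords.
C: 12 bars of 4 beats is 48 beats; at 1 beat each that's 48 chords.
Overall: 94 chords over 28 bars → 94/28 = 47/14 chords per bar.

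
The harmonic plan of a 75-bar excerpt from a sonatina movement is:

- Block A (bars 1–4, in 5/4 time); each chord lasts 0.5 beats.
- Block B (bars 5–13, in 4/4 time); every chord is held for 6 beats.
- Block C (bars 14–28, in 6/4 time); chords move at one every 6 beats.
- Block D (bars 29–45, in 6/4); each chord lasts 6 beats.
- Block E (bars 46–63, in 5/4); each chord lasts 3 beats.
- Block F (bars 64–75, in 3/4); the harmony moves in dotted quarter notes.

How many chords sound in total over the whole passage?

A: 4·5 = 20 beats, 20/0.5 = 40 chords.
B: 9·4 = 36 beats, 36/6 = 6 chords.
C: 15·6 = 90 beats, 90/6 = 15 chords.
D: 17·6 = 102 beats, 102/6 = 17 chords.
E: 18·5 = 90 beats, 90/3 = 30 chords.
F: 12·3 = 36 beats, 36/1.5 = 24 chords.
Total: 40 + 6 + 15 + 17 + 30 + 24 = 132.

132 chords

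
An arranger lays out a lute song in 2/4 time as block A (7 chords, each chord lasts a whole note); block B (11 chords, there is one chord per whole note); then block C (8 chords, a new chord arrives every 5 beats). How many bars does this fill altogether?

A: 7 × 4 = 28 beats = 14 bars.
B: 11 × 4 = 44 beats = 22 bars.
C: 8 × 5 = 40 beats = 20 bars.
Total: 14 + 22 + 20 = 56 bars.

56 bars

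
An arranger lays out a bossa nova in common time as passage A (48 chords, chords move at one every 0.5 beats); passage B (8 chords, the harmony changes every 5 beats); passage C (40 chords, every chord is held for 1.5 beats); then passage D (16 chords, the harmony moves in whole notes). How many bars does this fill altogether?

47 bars

A: 48 × 0.5 = 24 beats = 6 bars.
B: 8 × 5 = 40 beats = 10 bars.
C: 40 × 1.5 = 60 beats = 15 bars.
D: 16 × 4 = 64 beats = 16 bars.
Total: 6 + 10 + 15 + 16 = 47 bars.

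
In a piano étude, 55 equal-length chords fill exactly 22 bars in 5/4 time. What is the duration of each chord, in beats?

2 beats

22 bars × 5 beats/bar = 110 beats total.
110 beats ÷ 55 chords = 2 beats per chord.
(That is a half note.)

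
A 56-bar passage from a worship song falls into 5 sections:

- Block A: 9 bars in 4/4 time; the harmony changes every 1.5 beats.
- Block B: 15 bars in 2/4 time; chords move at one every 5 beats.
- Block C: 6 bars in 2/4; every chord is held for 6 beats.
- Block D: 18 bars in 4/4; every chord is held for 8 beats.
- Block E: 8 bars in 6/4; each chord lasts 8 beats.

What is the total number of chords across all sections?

A: 9 bars × 4 beats = 36 beats; 1.5 beats/chord → 24 chords.
B: 15 bars × 2 beats = 30 beats; 5 beats/chord → 6 chords.
C: 6 bars × 2 beats = 12 beats; 6 beats/chord → 2 chords.
D: 18 bars × 4 beats = 72 beats; 8 beats/chord → 9 chords.
E: 8 bars × 6 beats = 48 beats; 8 beats/chord → 6 chords.
Total: 24 + 6 + 2 + 9 + 6 = 47.

47 chords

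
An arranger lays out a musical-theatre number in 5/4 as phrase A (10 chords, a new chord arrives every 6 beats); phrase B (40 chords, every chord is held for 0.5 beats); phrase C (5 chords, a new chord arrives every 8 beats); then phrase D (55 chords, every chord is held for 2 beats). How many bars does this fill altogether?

46 bars

A: 10 × 6 = 60 beats = 12 bars.
B: 40 × 0.5 = 20 beats = 4 bars.
C: 5 × 8 = 40 beats = 8 bars.
D: 55 × 2 = 110 beats = 22 bars.
Total: 12 + 4 + 8 + 22 = 46 bars.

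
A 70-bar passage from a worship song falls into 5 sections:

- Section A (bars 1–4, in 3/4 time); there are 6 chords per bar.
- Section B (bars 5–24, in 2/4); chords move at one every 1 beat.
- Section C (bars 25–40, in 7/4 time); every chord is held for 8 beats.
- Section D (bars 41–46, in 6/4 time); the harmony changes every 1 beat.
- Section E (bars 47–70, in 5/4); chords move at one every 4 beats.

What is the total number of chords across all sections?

144 chords

A: 4 bars × 3 beats = 12 beats; 0.5 beats/chord → 24 chords.
B: 20 bars × 2 beats = 40 beats; 1 beat/chord → 40 chords.
C: 16 bars × 7 beats = 112 beats; 8 beats/chord → 14 chords.
D: 6 bars × 6 beats = 36 beats; 1 beat/chord → 36 chords.
E: 24 bars × 5 beats = 120 beats; 4 beats/chord → 30 chords.
Total: 24 + 40 + 14 + 36 + 30 = 144.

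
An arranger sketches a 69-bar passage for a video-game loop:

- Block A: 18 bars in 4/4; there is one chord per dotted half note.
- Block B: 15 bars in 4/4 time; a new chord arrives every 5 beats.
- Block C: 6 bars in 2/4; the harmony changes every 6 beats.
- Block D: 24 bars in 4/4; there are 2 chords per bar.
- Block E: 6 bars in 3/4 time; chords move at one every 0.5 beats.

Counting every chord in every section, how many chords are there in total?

A: 18 bars × 4 beats = 72 beats; 3 beats/chord → 24 chords.
B: 15 bars × 4 beats = 60 beats; 5 beats/chord → 12 chords.
C: 6 bars × 2 beats = 12 beats; 6 beats/chord → 2 chords.
D: 24 bars × 4 beats = 96 beats; 2 beats/chord → 48 chords.
E: 6 bars × 3 beats = 18 beats; 0.5 beats/chord → 36 chords.
Total: 24 + 12 + 2 + 48 + 36 = 122.

122 chords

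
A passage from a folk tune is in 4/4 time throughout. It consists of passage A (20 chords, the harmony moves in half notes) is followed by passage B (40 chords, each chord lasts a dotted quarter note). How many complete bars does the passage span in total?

25 bars

A: 20 × 2 = 40 beats = 10 bars.
B: 40 × 1.5 = 60 beats = 15 bars.
Total: 10 + 15 = 25 bars.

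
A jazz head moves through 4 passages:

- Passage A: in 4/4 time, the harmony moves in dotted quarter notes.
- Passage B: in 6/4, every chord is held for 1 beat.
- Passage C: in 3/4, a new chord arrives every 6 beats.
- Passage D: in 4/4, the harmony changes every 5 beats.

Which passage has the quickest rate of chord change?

A: each chord is 1.5 beats in 4/4, so 8/3 per bar.
B: each chord is 1 beat in 6/4, so 6 per bar.
C: each chord is 6 beats in 3/4, so 0.5 per bar.
D: each chord is 5 beats in 4/4, so 0.8 per bar.
Fastest is B at 6 chords/bar.

Passage B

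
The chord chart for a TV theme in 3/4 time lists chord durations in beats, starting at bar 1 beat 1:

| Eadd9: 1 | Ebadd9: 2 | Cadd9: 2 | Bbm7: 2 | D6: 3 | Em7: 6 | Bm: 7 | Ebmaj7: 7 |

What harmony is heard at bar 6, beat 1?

Em7

Beat 1 of bar 6 is beat (6−1)×3 + 1 = 16 overall.
Running totals: Eadd9 ends at 1, Ebadd9 ends at 3, Cadd9 ends at 5, Bbm7 ends at 7, D6 ends at 10, Em7 ends at 16.
Beat 16 falls within Em7.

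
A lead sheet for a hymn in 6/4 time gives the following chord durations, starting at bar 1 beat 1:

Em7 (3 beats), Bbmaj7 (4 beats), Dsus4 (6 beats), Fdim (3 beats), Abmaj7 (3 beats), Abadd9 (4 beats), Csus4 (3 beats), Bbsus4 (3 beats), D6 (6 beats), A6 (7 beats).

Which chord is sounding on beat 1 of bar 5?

Beat 1 of bar 5 is beat (5−1)×6 + 1 = 25 overall.
Running totals: Em7 ends at 3, Bbmaj7 ends at 7, Dsus4 ends at 13, Fdim ends at 16, Abmaj7 ends at 19, Abadd9 ends at 23, Csus4 ends at 26.
Beat 25 falls within Csus4.

Csus4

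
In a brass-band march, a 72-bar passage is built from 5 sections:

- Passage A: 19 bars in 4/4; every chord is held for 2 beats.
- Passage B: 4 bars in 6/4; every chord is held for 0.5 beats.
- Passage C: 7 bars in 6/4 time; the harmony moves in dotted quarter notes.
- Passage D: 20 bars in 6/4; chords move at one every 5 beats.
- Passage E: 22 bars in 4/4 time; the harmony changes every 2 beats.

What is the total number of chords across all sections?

182 chords

A: 19 bars × 4 beats = 76 beats; 2 beats/chord → 38 chords.
B: 4 bars × 6 beats = 24 beats; 0.5 beats/chord → 48 chords.
C: 7 bars × 6 beats = 42 beats; 1.5 beats/chord → 28 chords.
D: 20 bars × 6 beats = 120 beats; 5 beats/chord → 24 chords.
E: 22 bars × 4 beats = 88 beats; 2 beats/chord → 44 chords.
Total: 38 + 48 + 28 + 24 + 44 = 182.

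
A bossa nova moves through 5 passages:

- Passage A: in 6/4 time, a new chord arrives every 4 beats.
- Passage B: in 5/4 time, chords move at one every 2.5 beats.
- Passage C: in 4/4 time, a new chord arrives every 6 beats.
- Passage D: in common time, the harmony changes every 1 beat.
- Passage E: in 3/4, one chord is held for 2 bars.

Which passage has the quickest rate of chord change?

Passage D

A: 6/4 = 1.5 chords/bar.
B: 5/2.5 = 2 chords/bar.
C: 4/6 = 2/3 chords/bar.
D: 4/1 = 4 chords/bar.
E: 3/6 = 0.5 chords/bar.
Fastest is D at 4 chords/bar.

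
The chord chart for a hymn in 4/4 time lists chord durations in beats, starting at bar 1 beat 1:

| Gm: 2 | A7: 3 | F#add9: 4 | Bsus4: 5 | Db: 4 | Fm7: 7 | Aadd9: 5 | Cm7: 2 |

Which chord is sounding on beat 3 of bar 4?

Db

Beat 3 of bar 4 is beat (4−1)×4 + 3 = 15 overall.
Running totals: Gm ends at 2, A7 ends at 5, F#add9 ends at 9, Bsus4 ends at 14, Db ends at 18.
Beat 15 falls within Db.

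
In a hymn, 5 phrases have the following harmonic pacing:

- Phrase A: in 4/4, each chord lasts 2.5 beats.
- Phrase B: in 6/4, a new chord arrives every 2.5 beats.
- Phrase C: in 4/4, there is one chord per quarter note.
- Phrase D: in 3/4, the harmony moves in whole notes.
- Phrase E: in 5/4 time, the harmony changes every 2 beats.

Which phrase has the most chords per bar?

A: 4 beats/bar ÷ 2.5 beats/chord = 1.6 chords/bar.
B: 6 beats/bar ÷ 2.5 beats/chord = 2.4 chords/bar.
C: 4 beats/bar ÷ 1 beat/chord = 4 chords/bar.
D: 3 beats/bar ÷ 4 beats/chord = 0.75 chords/bar.
E: 5 beats/bar ÷ 2 beats/chord = 2.5 chords/bar.
Fastest is C at 4 chords/bar.

Phrase C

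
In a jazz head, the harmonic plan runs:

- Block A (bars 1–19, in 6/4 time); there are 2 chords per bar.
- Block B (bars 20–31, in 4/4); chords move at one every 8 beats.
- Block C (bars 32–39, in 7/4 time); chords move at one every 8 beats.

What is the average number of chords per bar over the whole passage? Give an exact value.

A: 19 bars of 6 beats is 114 beats; at 3 beats each that's 38 chords.
B: 12 bars of 4 beats is 48 beats; at 8 beats each that's 6 chords.
C: 8 bars of 7 beats is 56 beats; at 8 beats each that's 7 chords.
Overall: 51 chords over 39 bars → 51/39 = 17/13 chords per bar.

17/13 chords per bar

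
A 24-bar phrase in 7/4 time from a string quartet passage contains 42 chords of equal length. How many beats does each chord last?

4 beats

24 bars × 7 beats/bar = 168 beats total.
168 beats ÷ 42 chords = 4 beats per chord.
(That is a whole note.)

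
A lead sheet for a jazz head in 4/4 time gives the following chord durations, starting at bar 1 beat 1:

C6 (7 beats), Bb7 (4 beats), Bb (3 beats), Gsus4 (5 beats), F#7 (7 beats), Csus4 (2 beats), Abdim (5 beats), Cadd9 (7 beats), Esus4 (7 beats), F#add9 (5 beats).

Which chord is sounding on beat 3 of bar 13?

Beat 3 of bar 13 is beat (13−1)×4 + 3 = 51 overall.
Running totals: C6 ends at 7, Bb7 ends at 11, Bb ends at 14, Gsus4 ends at 19, F#7 ends at 26, Csus4 ends at 28, Abdim ends at 33, Cadd9 ends at 40, Esus4 ends at 47, F#add9 ends at 52.
Beat 51 falls within F#add9.

F#add9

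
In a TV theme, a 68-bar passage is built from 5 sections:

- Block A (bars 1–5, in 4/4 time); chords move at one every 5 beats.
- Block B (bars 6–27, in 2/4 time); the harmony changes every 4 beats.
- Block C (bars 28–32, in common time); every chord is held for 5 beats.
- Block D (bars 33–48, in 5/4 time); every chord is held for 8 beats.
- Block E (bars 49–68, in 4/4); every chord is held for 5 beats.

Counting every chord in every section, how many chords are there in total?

A: 5 bars × 4 beats = 20 beats; 5 beats/chord → 4 chords.
B: 22 bars × 2 beats = 44 beats; 4 beats/chord → 11 chords.
C: 5 bars × 4 beats = 20 beats; 5 beats/chord → 4 chords.
D: 16 bars × 5 beats = 80 beats; 8 beats/chord → 10 chords.
E: 20 bars × 4 beats = 80 beats; 5 beats/chord → 16 chords.
Total: 4 + 11 + 4 + 10 + 16 = 45.

45 chords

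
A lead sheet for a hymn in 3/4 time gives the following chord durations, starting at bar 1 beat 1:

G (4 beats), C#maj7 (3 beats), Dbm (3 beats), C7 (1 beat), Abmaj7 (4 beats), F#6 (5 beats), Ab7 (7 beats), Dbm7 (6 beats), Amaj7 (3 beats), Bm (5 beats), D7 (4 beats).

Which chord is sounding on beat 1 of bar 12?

Amaj7

Beat 1 of bar 12 is beat (12−1)×3 + 1 = 34 overall.
Running totals: G ends at 4, C#maj7 ends at 7, Dbm ends at 10, C7 ends at 11, Abmaj7 ends at 15, F#6 ends at 20, Ab7 ends at 27, Dbm7 ends at 33, Amaj7 ends at 36.
Beat 34 falls within Amaj7.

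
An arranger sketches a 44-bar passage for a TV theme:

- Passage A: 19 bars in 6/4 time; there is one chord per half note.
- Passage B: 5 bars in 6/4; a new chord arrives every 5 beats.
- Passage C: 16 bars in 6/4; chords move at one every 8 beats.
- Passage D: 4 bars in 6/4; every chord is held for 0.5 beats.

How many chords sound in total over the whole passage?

A: 19·6 = 114 beats, 114/2 = 57 chords.
B: 5·6 = 30 beats, 30/5 = 6 chords.
C: 16·6 = 96 beats, 96/8 = 12 chords.
D: 4·6 = 24 beats, 24/0.5 = 48 chords.
Total: 57 + 6 + 12 + 48 = 123.

123 chords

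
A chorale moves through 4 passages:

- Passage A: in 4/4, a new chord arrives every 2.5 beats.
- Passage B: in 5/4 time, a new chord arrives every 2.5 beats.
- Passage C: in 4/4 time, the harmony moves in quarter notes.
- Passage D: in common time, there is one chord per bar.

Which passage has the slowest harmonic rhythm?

A: each chord is 2.5 beats in 4/4, so 1.6 per bar.
B: each chord is 2.5 beats in 5/4, so 2 per bar.
C: each chord is 1 beat in 4/4, so 4 per bar.
D: each chord is 4 beats in 4/4, so 1 per bar.
Slowest is D at 1 chords/bar.

Passage D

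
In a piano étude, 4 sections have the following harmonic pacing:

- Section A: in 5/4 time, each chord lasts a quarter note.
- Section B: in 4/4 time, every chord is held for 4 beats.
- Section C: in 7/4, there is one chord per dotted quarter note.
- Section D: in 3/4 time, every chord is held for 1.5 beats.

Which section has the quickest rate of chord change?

Section A

A: 5 beats/bar ÷ 1 beat/chord = 5 chords/bar.
B: 4 beats/bar ÷ 4 beats/chord = 1 chord/bar.
C: 7 beats/bar ÷ 1.5 beats/chord = 14/3 chords/bar.
D: 3 beats/bar ÷ 1.5 beats/chord = 2 chords/bar.
Fastest is A at 5 chords/bar.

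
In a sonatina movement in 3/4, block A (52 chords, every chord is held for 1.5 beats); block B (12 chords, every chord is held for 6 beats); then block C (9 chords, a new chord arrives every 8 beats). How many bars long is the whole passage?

74 bars

A: 52 × 1.5 = 78 beats = 26 bars.
B: 12 × 6 = 72 beats = 24 bars.
C: 9 × 8 = 72 beats = 24 bars.
Total: 26 + 24 + 24 = 74 bars.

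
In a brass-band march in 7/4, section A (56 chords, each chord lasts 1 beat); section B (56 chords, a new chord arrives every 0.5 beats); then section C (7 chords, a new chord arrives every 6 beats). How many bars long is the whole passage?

A: 56 × 1 = 56 beats = 8 bars.
B: 56 × 0.5 = 28 beats = 4 bars.
C: 7 × 6 = 42 beats = 6 bars.
Total: 8 + 4 + 6 = 18 bars.

18 bars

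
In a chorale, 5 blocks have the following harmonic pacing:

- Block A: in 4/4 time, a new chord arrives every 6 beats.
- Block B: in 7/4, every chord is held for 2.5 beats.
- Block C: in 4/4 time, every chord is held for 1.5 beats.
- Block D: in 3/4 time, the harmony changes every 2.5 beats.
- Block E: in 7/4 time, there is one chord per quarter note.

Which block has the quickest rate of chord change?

Block E

A: 4 beats/bar ÷ 6 beats/chord = 2/3 chords/bar.
B: 7 beats/bar ÷ 2.5 beats/chord = 2.8 chords/bar.
C: 4 beats/bar ÷ 1.5 beats/chord = 8/3 chords/bar.
D: 3 beats/bar ÷ 2.5 beats/chord = 1.2 chords/bar.
E: 7 beats/bar ÷ 1 beat/chord = 7 chords/bar.
Fastest is E at 7 chords/bar.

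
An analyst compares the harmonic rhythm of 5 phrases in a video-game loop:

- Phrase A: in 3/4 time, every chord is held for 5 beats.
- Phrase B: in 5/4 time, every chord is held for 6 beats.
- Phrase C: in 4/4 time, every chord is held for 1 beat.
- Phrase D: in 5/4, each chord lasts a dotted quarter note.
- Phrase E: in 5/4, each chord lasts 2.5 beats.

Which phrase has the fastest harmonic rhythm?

Phrase C

A: 3/5 = 0.6 chords/bar.
B: 5/6 = 5/6 chords/bar.
C: 4/1 = 4 chords/bar.
D: 5/1.5 = 10/3 chords/bar.
E: 5/2.5 = 2 chords/bar.
Fastest is C at 4 chords/bar.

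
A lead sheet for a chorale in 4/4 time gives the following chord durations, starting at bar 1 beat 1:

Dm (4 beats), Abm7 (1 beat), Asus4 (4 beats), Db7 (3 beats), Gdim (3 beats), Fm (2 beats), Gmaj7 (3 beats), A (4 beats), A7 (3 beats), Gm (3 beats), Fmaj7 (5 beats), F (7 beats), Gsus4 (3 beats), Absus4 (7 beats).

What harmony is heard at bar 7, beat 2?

Beat 2 of bar 7 is beat (7−1)×4 + 2 = 26 overall.
Running totals: Dm ends at 4, Abm7 ends at 5, Asus4 ends at 9, Db7 ends at 12, Gdim ends at 15, Fm ends at 17, Gmaj7 ends at 20, A ends at 24, A7 ends at 27.
Beat 26 falls within A7.

A7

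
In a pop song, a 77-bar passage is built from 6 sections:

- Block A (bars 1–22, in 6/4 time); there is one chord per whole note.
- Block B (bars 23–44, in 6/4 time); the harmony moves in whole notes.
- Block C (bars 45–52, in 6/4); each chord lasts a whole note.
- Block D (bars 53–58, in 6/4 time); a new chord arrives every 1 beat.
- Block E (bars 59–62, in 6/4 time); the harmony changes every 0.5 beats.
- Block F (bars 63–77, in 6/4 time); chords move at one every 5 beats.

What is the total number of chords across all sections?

A has 132 beats and chords last 4 each, so 33 chords.
B has 132 beats and chords last 4 each, so 33 chords.
C has 48 beats and chords last 4 each, so 12 chords.
D has 36 beats and chords last 1 each, so 36 chords.
E has 24 beats and chords last 0.5 each, so 48 chords.
F has 90 beats and chords last 5 each, so 18 chords.
Total: 33 + 33 + 12 + 36 + 48 + 18 = 180.

180 chords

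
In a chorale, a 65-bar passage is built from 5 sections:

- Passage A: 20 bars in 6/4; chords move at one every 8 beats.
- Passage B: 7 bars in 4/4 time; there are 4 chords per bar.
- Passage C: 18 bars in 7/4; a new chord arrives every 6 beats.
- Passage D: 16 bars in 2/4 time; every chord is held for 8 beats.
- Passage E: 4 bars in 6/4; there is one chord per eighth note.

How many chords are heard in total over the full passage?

A: 20 bars × 6 beats = 120 beats; 8 beats/chord → 15 chords.
B: 7 bars × 4 beats = 28 beats; 1 beat/chord → 28 chords.
C: 18 bars × 7 beats = 126 beats; 6 beats/chord → 21 chords.
D: 16 bars × 2 beats = 32 beats; 8 beats/chord → 4 chords.
E: 4 bars × 6 beats = 24 beats; 0.5 beats/chord → 48 chords.
Total: 15 + 28 + 21 + 4 + 48 = 116.

116 chords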